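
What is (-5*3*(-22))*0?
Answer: 0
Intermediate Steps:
(-5*3*(-22))*0 = -15*(-22)*0 = 330*0 = 0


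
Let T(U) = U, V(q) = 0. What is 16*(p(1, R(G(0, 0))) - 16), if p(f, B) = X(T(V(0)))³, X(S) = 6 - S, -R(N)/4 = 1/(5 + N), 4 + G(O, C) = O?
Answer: 3200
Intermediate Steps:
G(O, C) = -4 + O
R(N) = -4/(5 + N)
p(f, B) = 216 (p(f, B) = (6 - 1*0)³ = (6 + 0)³ = 6³ = 216)
16*(p(1, R(G(0, 0))) - 16) = 16*(216 - 16) = 16*200 = 3200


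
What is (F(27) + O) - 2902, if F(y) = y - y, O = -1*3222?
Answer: -6124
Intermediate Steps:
O = -3222
F(y) = 0
(F(27) + O) - 2902 = (0 - 3222) - 2902 = -3222 - 2902 = -6124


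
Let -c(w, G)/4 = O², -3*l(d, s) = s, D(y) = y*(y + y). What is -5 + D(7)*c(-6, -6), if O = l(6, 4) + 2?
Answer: -1613/9 ≈ -179.22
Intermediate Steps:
D(y) = 2*y² (D(y) = y*(2*y) = 2*y²)
l(d, s) = -s/3
O = ⅔ (O = -⅓*4 + 2 = -4/3 + 2 = ⅔ ≈ 0.66667)
c(w, G) = -16/9 (c(w, G) = -4*(⅔)² = -4*4/9 = -16/9)
-5 + D(7)*c(-6, -6) = -5 + (2*7²)*(-16/9) = -5 + (2*49)*(-16/9) = -5 + 98*(-16/9) = -5 - 1568/9 = -1613/9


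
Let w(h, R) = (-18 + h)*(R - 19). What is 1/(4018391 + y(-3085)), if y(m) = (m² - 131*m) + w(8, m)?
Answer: 1/13970791 ≈ 7.1578e-8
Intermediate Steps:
w(h, R) = (-19 + R)*(-18 + h) (w(h, R) = (-18 + h)*(-19 + R) = (-19 + R)*(-18 + h))
y(m) = 190 + m² - 141*m (y(m) = (m² - 131*m) + (342 - 19*8 - 18*m + m*8) = (m² - 131*m) + (342 - 152 - 18*m + 8*m) = (m² - 131*m) + (190 - 10*m) = 190 + m² - 141*m)
1/(4018391 + y(-3085)) = 1/(4018391 + (190 + (-3085)² - 141*(-3085))) = 1/(4018391 + (190 + 9517225 + 434985)) = 1/(4018391 + 9952400) = 1/13970791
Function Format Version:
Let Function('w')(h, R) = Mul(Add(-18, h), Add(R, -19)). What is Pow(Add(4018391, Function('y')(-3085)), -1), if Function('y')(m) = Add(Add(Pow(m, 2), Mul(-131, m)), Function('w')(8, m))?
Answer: Rational(1, 13970791) ≈ 7.1578e-8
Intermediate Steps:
Function('w')(h, R) = Mul(Add(-19, R), Add(-18, h)) (Function('w')(h, R) = Mul(Add(-18, h), Add(-19, R)) = Mul(Add(-19, R), Add(-18, h)))
Function('y')(m) = Add(190, Pow(m, 2), Mul(-141, m)) (Function('y')(m) = Add(Add(Pow(m, 2), Mul(-131, m)), Add(342, Mul(-19, 8), Mul(-18, m), Mul(m, 8))) = Add(Add(Pow(m, 2), Mul(-131, m)), Add(342, -152, Mul(-18, m), Mul(8, m))) = Add(Add(Pow(m, 2), Mul(-131, m)), Add(190, Mul(-10, m))) = Add(190, Pow(m, 2), Mul(-141, m)))
Pow(Add(4018391, Function('y')(-3085)), -1) = Pow(Add(4018391, Add(190, Pow(-3085, 2), Mul(-141, -3085))), -1) = Pow(Add(4018391, Add(190, 9517225, 434985)), -1) = Pow(Add(4018391, 9952400), -1) = Pow(13970791, -1) = Rational(1, 13970791)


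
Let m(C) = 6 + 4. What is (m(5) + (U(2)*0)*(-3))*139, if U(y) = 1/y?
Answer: 1390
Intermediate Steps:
m(C) = 10
(m(5) + (U(2)*0)*(-3))*139 = (10 + (0/2)*(-3))*139 = (10 + ((½)*0)*(-3))*139 = (10 + 0*(-3))*139 = (10 + 0)*139 = 10*139 = 1390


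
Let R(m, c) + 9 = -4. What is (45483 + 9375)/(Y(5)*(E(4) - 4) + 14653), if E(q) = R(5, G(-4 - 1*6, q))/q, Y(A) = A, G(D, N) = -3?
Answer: 73144/19489 ≈ 3.7531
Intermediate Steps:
R(m, c) = -13 (R(m, c) = -9 - 4 = -13)
E(q) = -13/q
(45483 + 9375)/(Y(5)*(E(4) - 4) + 14653) = (45483 + 9375)/(5*(-13/4 - 4) + 14653) = 54858/(5*(-13*1/4 - 4) + 14653) = 54858/(5*(-13/4 - 4) + 14653) = 54858/(5*(-29/4) + 14653) = 54858/(-145/4 + 14653) = 54858/(58467/4) = 54858*(4/58467) = 73144/19489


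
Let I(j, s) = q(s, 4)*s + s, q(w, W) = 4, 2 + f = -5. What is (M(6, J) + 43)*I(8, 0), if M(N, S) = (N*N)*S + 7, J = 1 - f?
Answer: 0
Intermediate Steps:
f = -7 (f = -2 - 5 = -7)
I(j, s) = 5*s (I(j, s) = 4*s + s = 5*s)
J = 8 (J = 1 - 1*(-7) = 1 + 7 = 8)
M(N, S) = 7 + S*N² (M(N, S) = N²*S + 7 = S*N² + 7 = 7 + S*N²)
(M(6, J) + 43)*I(8, 0) = ((7 + 8*6²) + 43)*(5*0) = ((7 + 8*36) + 43)*0 = ((7 + 288) + 43)*0 = (295 + 43)*0 = 338*0 = 0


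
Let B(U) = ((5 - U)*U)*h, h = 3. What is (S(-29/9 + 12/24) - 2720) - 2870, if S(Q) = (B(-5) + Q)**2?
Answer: 5745841/324 ≈ 17734.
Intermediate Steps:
B(U) = 3*U*(5 - U) (B(U) = ((5 - U)*U)*3 = (U*(5 - U))*3 = 3*U*(5 - U))
S(Q) = (-150 + Q)**2 (S(Q) = (3*(-5)*(5 - 1*(-5)) + Q)**2 = (3*(-5)*(5 + 5) + Q)**2 = (3*(-5)*10 + Q)**2 = (-150 + Q)**2)
(S(-29/9 + 12/24) - 2720) - 2870 = ((-150 + (-29/9 + 12/24))**2 - 2720) - 2870 = ((-150 + (-29*1/9 + 12*(1/24)))**2 - 2720) - 2870 = ((-150 + (-29/9 + 1/2))**2 - 2720) - 2870 = ((-150 - 49/18)**2 - 2720) - 2870 = ((-2749/18)**2 - 2720) - 2870 = (7557001/324 - 2720) - 2870 = 6675721/324 - 2870 = 5745841/324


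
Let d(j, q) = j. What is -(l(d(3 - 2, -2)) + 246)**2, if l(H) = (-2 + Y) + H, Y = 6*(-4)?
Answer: -48841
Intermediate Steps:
Y = -24
l(H) = -26 + H (l(H) = (-2 - 24) + H = -26 + H)
-(l(d(3 - 2, -2)) + 246)**2 = -((-26 + (3 - 2)) + 246)**2 = -((-26 + 1) + 246)**2 = -(-25 + 246)**2 = -1*221**2 = -1*48841 = -48841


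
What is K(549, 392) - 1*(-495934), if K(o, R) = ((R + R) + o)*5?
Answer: 502599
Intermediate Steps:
K(o, R) = 5*o + 10*R (K(o, R) = (2*R + o)*5 = (o + 2*R)*5 = 5*o + 10*R)
K(549, 392) - 1*(-495934) = (5*549 + 10*392) - 1*(-495934) = (2745 + 3920) + 495934 = 6665 + 495934 = 502599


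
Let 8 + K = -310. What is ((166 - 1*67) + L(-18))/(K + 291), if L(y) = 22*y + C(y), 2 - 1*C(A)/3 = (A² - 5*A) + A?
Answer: 493/9 ≈ 54.778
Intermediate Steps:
K = -318 (K = -8 - 310 = -318)
C(A) = 6 - 3*A² + 12*A (C(A) = 6 - 3*((A² - 5*A) + A) = 6 - 3*(A² - 4*A) = 6 + (-3*A² + 12*A) = 6 - 3*A² + 12*A)
L(y) = 6 - 3*y² + 34*y (L(y) = 22*y + (6 - 3*y² + 12*y) = 6 - 3*y² + 34*y)
((166 - 1*67) + L(-18))/(K + 291) = ((166 - 1*67) + (6 - 3*(-18)² + 34*(-18)))/(-318 + 291) = ((166 - 67) + (6 - 3*324 - 612))/(-27) = (99 + (6 - 972 - 612))*(-1/27) = (99 - 1578)*(-1/27) = -1479*(-1/27) = 493/9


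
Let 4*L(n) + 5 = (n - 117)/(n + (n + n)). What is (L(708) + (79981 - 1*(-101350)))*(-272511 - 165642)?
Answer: -75000992982499/944 ≈ -7.9450e+10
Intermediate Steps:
L(n) = -5/4 + (-117 + n)/(12*n) (L(n) = -5/4 + ((n - 117)/(n + (n + n)))/4 = -5/4 + ((-117 + n)/(n + 2*n))/4 = -5/4 + ((-117 + n)/((3*n)))/4 = -5/4 + ((-117 + n)*(1/(3*n)))/4 = -5/4 + ((-117 + n)/(3*n))/4 = -5/4 + (-117 + n)/(12*n))
(L(708) + (79981 - 1*(-101350)))*(-272511 - 165642) = ((1/12)*(-117 - 14*708)/708 + (79981 - 1*(-101350)))*(-272511 - 165642) = ((1/12)*(1/708)*(-117 - 9912) + (79981 + 101350))*(-438153) = ((1/12)*(1/708)*(-10029) + 181331)*(-438153) = (-3343/2832 + 181331)*(-438153) = (513526049/2832)*(-438153) = -75000992982499/944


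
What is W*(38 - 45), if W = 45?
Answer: -315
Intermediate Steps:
W*(38 - 45) = 45*(38 - 45) = 45*(-7) = -315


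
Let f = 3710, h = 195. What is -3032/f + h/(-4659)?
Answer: -2474923/2880815 ≈ -0.85911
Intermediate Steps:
-3032/f + h/(-4659) = -3032/3710 + 195/(-4659) = -3032*1/3710 + 195*(-1/4659) = -1516/1855 - 65/1553 = -2474923/2880815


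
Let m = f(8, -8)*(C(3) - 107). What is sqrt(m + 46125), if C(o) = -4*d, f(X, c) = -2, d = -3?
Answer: sqrt(46315) ≈ 215.21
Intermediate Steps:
C(o) = 12 (C(o) = -4*(-3) = 12)
m = 190 (m = -2*(12 - 107) = -2*(-95) = 190)
sqrt(m + 46125) = sqrt(190 + 46125) = sqrt(46315)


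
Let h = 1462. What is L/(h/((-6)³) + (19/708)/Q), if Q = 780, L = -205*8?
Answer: 2717020800/11213483 ≈ 242.30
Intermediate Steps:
L = -1640
L/(h/((-6)³) + (19/708)/Q) = -1640/(1462/((-6)³) + (19/708)/780) = -1640/(1462/(-216) + (19*(1/708))*(1/780)) = -1640/(1462*(-1/216) + (19/708)*(1/780)) = -1640/(-731/108 + 19/552240) = -1640/(-11213483/1656720) = -1640*(-1656720/11213483) = 2717020800/11213483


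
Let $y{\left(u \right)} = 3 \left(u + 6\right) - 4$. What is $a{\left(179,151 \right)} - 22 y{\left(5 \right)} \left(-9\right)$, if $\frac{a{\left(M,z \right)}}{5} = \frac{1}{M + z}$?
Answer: $\frac{378973}{66} \approx 5742.0$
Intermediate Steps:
$a{\left(M,z \right)} = \frac{5}{M + z}$
$y{\left(u \right)} = 14 + 3 u$ ($y{\left(u \right)} = 3 \left(6 + u\right) - 4 = \left(18 + 3 u\right) - 4 = 14 + 3 u$)
$a{\left(179,151 \right)} - 22 y{\left(5 \right)} \left(-9\right) = \frac{5}{179 + 151} - 22 \left(14 + 3 \cdot 5\right) \left(-9\right) = \frac{5}{330} - 22 \left(14 + 15\right) \left(-9\right) = 5 \cdot \frac{1}{330} - 22 \cdot 29 \left(-9\right) = \frac{1}{66} - 638 \left(-9\right) = \frac{1}{66} - -5742 = \frac{1}{66} + 5742 = \frac{378973}{66}$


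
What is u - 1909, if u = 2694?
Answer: 785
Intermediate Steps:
u - 1909 = 2694 - 1909 = 785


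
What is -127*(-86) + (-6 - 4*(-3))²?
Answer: 10958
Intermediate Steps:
-127*(-86) + (-6 - 4*(-3))² = 10922 + (-6 + 12)² = 10922 + 6² = 10922 + 36 = 10958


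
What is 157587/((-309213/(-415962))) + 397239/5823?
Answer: 14141543243447/66686937 ≈ 2.1206e+5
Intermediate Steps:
157587/((-309213/(-415962))) + 397239/5823 = 157587/((-309213*(-1/415962))) + 397239*(1/5823) = 157587/(34357/46218) + 132413/1941 = 157587*(46218/34357) + 132413/1941 = 7283355966/34357 + 132413/1941 = 14141543243447/66686937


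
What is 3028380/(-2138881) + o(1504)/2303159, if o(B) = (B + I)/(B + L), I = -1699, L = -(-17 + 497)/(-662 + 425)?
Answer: -63833744185521825/45084427045523008 ≈ -1.4159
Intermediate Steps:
L = 160/79 (L = -480/(-237) = -480*(-1)/237 = -1*(-160/79) = 160/79 ≈ 2.0253)
o(B) = (-1699 + B)/(160/79 + B) (o(B) = (B - 1699)/(B + 160/79) = (-1699 + B)/(160/79 + B))
3028380/(-2138881) + o(1504)/2303159 = 3028380/(-2138881) + (79*(-1699 + 1504)/(160 + 79*1504))/2303159 = 3028380*(-1/2138881) + (79*(-195)/(160 + 118816))*(1/2303159) = -3028380/2138881 + (79*(-195)/118976)*(1/2303159) = -3028380/2138881 + (79*(1/118976)*(-195))*(1/2303159) = -3028380/2138881 - 1185/9152*1/2303159 = -3028380/2138881 - 1185/21078511168 = -63833744185521825/45084427045523008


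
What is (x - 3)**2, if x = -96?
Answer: 9801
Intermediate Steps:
(x - 3)**2 = (-96 - 3)**2 = (-99)**2 = 9801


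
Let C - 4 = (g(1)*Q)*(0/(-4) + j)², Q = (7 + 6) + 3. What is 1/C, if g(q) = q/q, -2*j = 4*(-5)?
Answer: 1/1604 ≈ 0.00062344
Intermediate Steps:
j = 10 (j = -2*(-5) = -½*(-20) = 10)
Q = 16 (Q = 13 + 3 = 16)
g(q) = 1
C = 1604 (C = 4 + (1*16)*(0/(-4) + 10)² = 4 + 16*(0*(-¼) + 10)² = 4 + 16*(0 + 10)² = 4 + 16*10² = 4 + 16*100 = 4 + 1600 = 1604)
1/C = 1/1604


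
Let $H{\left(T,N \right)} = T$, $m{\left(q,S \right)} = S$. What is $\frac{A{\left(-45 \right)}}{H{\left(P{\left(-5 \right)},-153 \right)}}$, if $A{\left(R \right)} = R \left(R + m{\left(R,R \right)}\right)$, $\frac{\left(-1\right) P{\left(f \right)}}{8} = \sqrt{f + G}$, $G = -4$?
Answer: $\frac{675 i}{4} \approx 168.75 i$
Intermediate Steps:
$P{\left(f \right)} = - 8 \sqrt{-4 + f}$ ($P{\left(f \right)} = - 8 \sqrt{f - 4} = - 8 \sqrt{-4 + f}$)
$A{\left(R \right)} = 2 R^{2}$ ($A{\left(R \right)} = R \left(R + R\right) = R 2 R = 2 R^{2}$)
$\frac{A{\left(-45 \right)}}{H{\left(P{\left(-5 \right)},-153 \right)}} = \frac{2 \left(-45\right)^{2}}{\left(-8\right) \sqrt{-4 - 5}} = \frac{2 \cdot 2025}{\left(-8\right) \sqrt{-9}} = \frac{4050}{\left(-8\right) 3 i} = \frac{4050}{\left(-24\right) i} = 4050 \frac{i}{24} = \frac{675 i}{4}$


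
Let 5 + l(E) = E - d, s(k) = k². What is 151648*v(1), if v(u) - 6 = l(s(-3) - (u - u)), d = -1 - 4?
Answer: 2274720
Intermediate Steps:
d = -5
l(E) = E (l(E) = -5 + (E - 1*(-5)) = -5 + (E + 5) = -5 + (5 + E) = E)
v(u) = 15 (v(u) = 6 + ((-3)² - (u - u)) = 6 + (9 - 1*0) = 6 + (9 + 0) = 6 + 9 = 15)
151648*v(1) = 151648*15 = 2274720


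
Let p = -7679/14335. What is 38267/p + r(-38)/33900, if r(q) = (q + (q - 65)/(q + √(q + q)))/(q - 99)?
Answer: -101906613661658857/1426543188000 - 103*I*√19/3529668000 ≈ -71436.0 - 1.272e-7*I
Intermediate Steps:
p = -7679/14335 (p = -7679*1/14335 = -7679/14335 ≈ -0.53568)
r(q) = (q + (-65 + q)/(q + √2*√q))/(-99 + q) (r(q) = (q + (-65 + q)/(q + √(2*q)))/(-99 + q) = (q + (-65 + q)/(q + √2*√q))/(-99 + q))
38267/p + r(-38)/33900 = 38267/(-7679/14335) + ((-65 - 38 + (-38)² + √2*(-38)^(3/2))/((-38)² - 99*(-38) + √2*(-38)^(3/2) - 99*√2*√(-38)))/33900 = 38267*(-14335/7679) + ((-65 - 38 + 1444 + √2*(-38*I*√38))/(1444 + 3762 + √2*(-38*I*√38) - 99*√2*I*√38))*(1/33900) = -548557445/7679 + ((-65 - 38 + 1444 - 76*I*√19)/(1444 + 3762 - 76*I*√19 - 198*I*√19))*(1/33900) = -548557445/7679 + ((1341 - 76*I*√19)/(5206 - 274*I*√19))*(1/33900) = -548557445/7679 + (1341 - 76*I*√19)/(33900*(5206 - 274*I*√19))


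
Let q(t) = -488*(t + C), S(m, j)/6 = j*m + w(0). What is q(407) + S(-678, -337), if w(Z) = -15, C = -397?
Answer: 1365946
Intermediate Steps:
S(m, j) = -90 + 6*j*m (S(m, j) = 6*(j*m - 15) = 6*(-15 + j*m) = -90 + 6*j*m)
q(t) = 193736 - 488*t (q(t) = -488*(t - 397) = -488*(-397 + t) = 193736 - 488*t)
q(407) + S(-678, -337) = (193736 - 488*407) + (-90 + 6*(-337)*(-678)) = (193736 - 198616) + (-90 + 1370916) = -4880 + 1370826 = 1365946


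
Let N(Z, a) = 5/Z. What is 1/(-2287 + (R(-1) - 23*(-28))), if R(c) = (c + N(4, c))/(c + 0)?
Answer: -4/6573 ≈ -0.00060855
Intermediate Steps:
R(c) = (5/4 + c)/c (R(c) = (c + 5/4)/(c + 0) = (c + 5*(¼))/c = (c + 5/4)/c = (5/4 + c)/c)
1/(-2287 + (R(-1) - 23*(-28))) = 1/(-2287 + ((5/4 - 1)/(-1) - 23*(-28))) = 1/(-2287 + (-1*¼ + 644)) = 1/(-2287 + (-¼ + 644)) = 1/(-2287 + 2575/4) = 1/(-6573/4) = -4/6573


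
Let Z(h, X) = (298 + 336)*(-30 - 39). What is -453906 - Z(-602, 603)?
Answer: -410160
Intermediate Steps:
Z(h, X) = -43746 (Z(h, X) = 634*(-69) = -43746)
-453906 - Z(-602, 603) = -453906 - 1*(-43746) = -453906 + 43746 = -410160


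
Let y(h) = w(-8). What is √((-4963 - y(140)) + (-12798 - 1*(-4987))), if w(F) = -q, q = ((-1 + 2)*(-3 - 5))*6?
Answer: I*√12822 ≈ 113.23*I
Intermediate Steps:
q = -48 (q = (1*(-8))*6 = -8*6 = -48)
w(F) = 48 (w(F) = -1*(-48) = 48)
y(h) = 48
√((-4963 - y(140)) + (-12798 - 1*(-4987))) = √((-4963 - 1*48) + (-12798 - 1*(-4987))) = √((-4963 - 48) + (-12798 + 4987)) = √(-5011 - 7811) = √(-12822) = I*√12822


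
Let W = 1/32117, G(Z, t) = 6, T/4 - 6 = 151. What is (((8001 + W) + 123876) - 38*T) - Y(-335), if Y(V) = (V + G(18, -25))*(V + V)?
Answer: -3610496788/32117 ≈ -1.1242e+5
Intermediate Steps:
T = 628 (T = 24 + 4*151 = 24 + 604 = 628)
Y(V) = 2*V*(6 + V) (Y(V) = (V + 6)*(V + V) = (6 + V)*(2*V) = 2*V*(6 + V))
W = 1/32117 ≈ 3.1136e-5
(((8001 + W) + 123876) - 38*T) - Y(-335) = (((8001 + 1/32117) + 123876) - 38*628) - 2*(-335)*(6 - 335) = ((256968118/32117 + 123876) - 23864) - 2*(-335)*(-329) = (4235493610/32117 - 23864) - 1*220430 = 3469053522/32117 - 220430 = -3610496788/32117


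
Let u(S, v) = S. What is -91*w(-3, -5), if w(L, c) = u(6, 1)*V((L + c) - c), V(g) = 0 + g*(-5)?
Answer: -8190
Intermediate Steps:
V(g) = -5*g (V(g) = 0 - 5*g = -5*g)
w(L, c) = -30*L (w(L, c) = 6*(-5*((L + c) - c)) = 6*(-5*L) = -30*L)
-91*w(-3, -5) = -(-2730)*(-3) = -91*90 = -8190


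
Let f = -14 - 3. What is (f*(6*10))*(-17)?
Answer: 17340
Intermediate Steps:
f = -17
(f*(6*10))*(-17) = -102*10*(-17) = -17*60*(-17) = -1020*(-17) = 17340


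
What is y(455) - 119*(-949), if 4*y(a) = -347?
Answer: 451377/4 ≈ 1.1284e+5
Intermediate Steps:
y(a) = -347/4 (y(a) = (1/4)*(-347) = -347/4)
y(455) - 119*(-949) = -347/4 - 119*(-949) = -347/4 - 1*(-112931) = -347/4 + 112931 = 451377/4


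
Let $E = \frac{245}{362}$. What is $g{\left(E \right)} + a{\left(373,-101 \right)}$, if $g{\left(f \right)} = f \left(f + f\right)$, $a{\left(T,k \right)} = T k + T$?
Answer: $- \frac{2443910575}{65522} \approx -37299.0$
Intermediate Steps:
$a{\left(T,k \right)} = T + T k$
$E = \frac{245}{362}$ ($E = 245 \cdot \frac{1}{362} = \frac{245}{362} \approx 0.6768$)
$g{\left(f \right)} = 2 f^{2}$ ($g{\left(f \right)} = f 2 f = 2 f^{2}$)
$g{\left(E \right)} + a{\left(373,-101 \right)} = 2 \left(\frac{245}{362}\right)^{2} + 373 \left(1 - 101\right) = 2 \cdot \frac{60025}{131044} + 373 \left(-100\right) = \frac{60025}{65522} - 37300 = - \frac{2443910575}{65522}$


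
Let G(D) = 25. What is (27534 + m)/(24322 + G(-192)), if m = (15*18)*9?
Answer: 29964/24347 ≈ 1.2307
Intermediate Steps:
m = 2430 (m = 270*9 = 2430)
(27534 + m)/(24322 + G(-192)) = (27534 + 2430)/(24322 + 25) = 29964/24347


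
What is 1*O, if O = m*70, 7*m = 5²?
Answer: 250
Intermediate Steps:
m = 25/7 (m = (⅐)*5² = (⅐)*25 = 25/7 ≈ 3.5714)
O = 250 (O = (25/7)*70 = 250)
1*O = 1*250 = 250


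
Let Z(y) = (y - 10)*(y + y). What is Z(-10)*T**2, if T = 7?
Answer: 19600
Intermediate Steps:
Z(y) = 2*y*(-10 + y) (Z(y) = (-10 + y)*(2*y) = 2*y*(-10 + y))
Z(-10)*T**2 = (2*(-10)*(-10 - 10))*7**2 = (2*(-10)*(-20))*49 = 400*49 = 19600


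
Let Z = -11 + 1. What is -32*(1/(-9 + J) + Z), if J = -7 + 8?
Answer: 324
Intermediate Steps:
J = 1
Z = -10
-32*(1/(-9 + J) + Z) = -32*(1/(-9 + 1) - 10) = -32*(1/(-8) - 10) = -32*(-1/8 - 10) = -32*(-81/8) = 324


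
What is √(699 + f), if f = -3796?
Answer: I*√3097 ≈ 55.651*I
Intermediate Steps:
√(699 + f) = √(699 - 3796) = √(-3097) = I*√3097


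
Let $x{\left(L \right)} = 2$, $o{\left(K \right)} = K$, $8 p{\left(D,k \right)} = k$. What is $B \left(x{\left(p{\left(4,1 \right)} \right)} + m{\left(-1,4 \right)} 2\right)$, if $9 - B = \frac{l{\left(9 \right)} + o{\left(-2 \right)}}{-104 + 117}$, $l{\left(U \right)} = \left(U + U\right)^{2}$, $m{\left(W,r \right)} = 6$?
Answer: $- \frac{2870}{13} \approx -220.77$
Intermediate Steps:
$l{\left(U \right)} = 4 U^{2}$ ($l{\left(U \right)} = \left(2 U\right)^{2} = 4 U^{2}$)
$p{\left(D,k \right)} = \frac{k}{8}$
$B = - \frac{205}{13}$ ($B = 9 - \frac{4 \cdot 9^{2} - 2}{-104 + 117} = 9 - \frac{4 \cdot 81 - 2}{13} = 9 - \left(324 - 2\right) \frac{1}{13} = 9 - 322 \cdot \frac{1}{13} = 9 - \frac{322}{13} = - \frac{205}{13} \approx -15.769$)
$B \left(x{\left(p{\left(4,1 \right)} \right)} + m{\left(-1,4 \right)} 2\right) = - \frac{205 \left(2 + 6 \cdot 2\right)}{13} = - \frac{205 \left(2 + 12\right)}{13} = \left(- \frac{205}{13}\right) 14 = - \frac{2870}{13}$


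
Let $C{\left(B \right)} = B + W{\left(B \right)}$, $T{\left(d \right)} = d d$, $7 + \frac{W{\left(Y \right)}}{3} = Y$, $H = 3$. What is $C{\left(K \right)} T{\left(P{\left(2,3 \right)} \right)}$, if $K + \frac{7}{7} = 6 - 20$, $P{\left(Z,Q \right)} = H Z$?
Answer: $-2916$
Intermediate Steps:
$W{\left(Y \right)} = -21 + 3 Y$
$P{\left(Z,Q \right)} = 3 Z$
$T{\left(d \right)} = d^{2}$
$K = -15$ ($K = -1 + \left(6 - 20\right) = -1 - 14 = -15$)
$C{\left(B \right)} = -21 + 4 B$ ($C{\left(B \right)} = B + \left(-21 + 3 B\right) = -21 + 4 B$)
$C{\left(K \right)} T{\left(P{\left(2,3 \right)} \right)} = \left(-21 + 4 \left(-15\right)\right) \left(3 \cdot 2\right)^{2} = \left(-21 - 60\right) 6^{2} = \left(-81\right) 36 = -2916$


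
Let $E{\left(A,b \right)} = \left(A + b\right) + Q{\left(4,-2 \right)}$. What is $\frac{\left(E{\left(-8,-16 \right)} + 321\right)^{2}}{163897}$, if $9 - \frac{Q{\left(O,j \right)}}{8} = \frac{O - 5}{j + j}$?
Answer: $\frac{134689}{163897} \approx 0.82179$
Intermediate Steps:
$Q{\left(O,j \right)} = 72 - \frac{4 \left(-5 + O\right)}{j}$ ($Q{\left(O,j \right)} = 72 - 8 \frac{O - 5}{j + j} = 72 - 8 \frac{O - 5}{2 j} = 72 - 8 \left(-5 + O\right) \frac{1}{2 j} = 72 - 8 \frac{-5 + O}{2 j} = 72 - \frac{4 \left(-5 + O\right)}{j}$)
$E{\left(A,b \right)} = 70 + A + b$ ($E{\left(A,b \right)} = \left(A + b\right) + \frac{4 \left(5 - 4 + 18 \left(-2\right)\right)}{-2} = \left(A + b\right) + 4 \left(- \frac{1}{2}\right) \left(5 - 4 - 36\right) = \left(A + b\right) + 4 \left(- \frac{1}{2}\right) \left(-35\right) = \left(A + b\right) + 70 = 70 + A + b$)
$\frac{\left(E{\left(-8,-16 \right)} + 321\right)^{2}}{163897} = \frac{\left(\left(70 - 8 - 16\right) + 321\right)^{2}}{163897} = \left(46 + 321\right)^{2} \cdot \frac{1}{163897} = 367^{2} \cdot \frac{1}{163897} = 134689 \cdot \frac{1}{163897} = \frac{134689}{163897}$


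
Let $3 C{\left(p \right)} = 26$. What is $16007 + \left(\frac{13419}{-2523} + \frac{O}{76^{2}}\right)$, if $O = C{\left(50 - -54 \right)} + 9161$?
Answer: $\frac{233213204861}{14572848} \approx 16003.0$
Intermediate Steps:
$C{\left(p \right)} = \frac{26}{3}$ ($C{\left(p \right)} = \frac{1}{3} \cdot 26 = \frac{26}{3}$)
$O = \frac{27509}{3}$ ($O = \frac{26}{3} + 9161 = \frac{27509}{3} \approx 9169.7$)
$16007 + \left(\frac{13419}{-2523} + \frac{O}{76^{2}}\right) = 16007 + \left(\frac{13419}{-2523} + \frac{27509}{3 \cdot 76^{2}}\right) = 16007 + \left(13419 \left(- \frac{1}{2523}\right) + \frac{27509}{3 \cdot 5776}\right) = 16007 + \left(- \frac{4473}{841} + \frac{27509}{3} \cdot \frac{1}{5776}\right) = 16007 + \left(- \frac{4473}{841} + \frac{27509}{17328}\right) = 16007 - \frac{54373075}{14572848} = \frac{233213204861}{14572848}$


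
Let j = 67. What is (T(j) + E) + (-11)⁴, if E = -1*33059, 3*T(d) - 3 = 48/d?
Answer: -1233923/67 ≈ -18417.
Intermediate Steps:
T(d) = 1 + 16/d (T(d) = 1 + (48/d)/3 = 1 + 16/d)
E = -33059
(T(j) + E) + (-11)⁴ = ((16 + 67)/67 - 33059) + (-11)⁴ = ((1/67)*83 - 33059) + 14641 = (83/67 - 33059) + 14641 = -2214870/67 + 14641 = -1233923/67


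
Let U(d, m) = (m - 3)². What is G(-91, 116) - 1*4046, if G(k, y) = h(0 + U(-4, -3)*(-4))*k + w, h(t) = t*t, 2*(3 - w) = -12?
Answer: -1891013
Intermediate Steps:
w = 9 (w = 3 - ½*(-12) = 3 + 6 = 9)
U(d, m) = (-3 + m)²
h(t) = t²
G(k, y) = 9 + 20736*k (G(k, y) = (0 + (-3 - 3)²*(-4))²*k + 9 = (0 + (-6)²*(-4))²*k + 9 = (0 + 36*(-4))²*k + 9 = (0 - 144)²*k + 9 = (-144)²*k + 9 = 20736*k + 9 = 9 + 20736*k)
G(-91, 116) - 1*4046 = (9 + 20736*(-91)) - 1*4046 = (9 - 1886976) - 4046 = -1886967 - 4046 = -1891013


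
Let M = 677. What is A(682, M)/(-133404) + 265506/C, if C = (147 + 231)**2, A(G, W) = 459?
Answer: 982054963/529480476 ≈ 1.8548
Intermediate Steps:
C = 142884 (C = 378**2 = 142884)
A(682, M)/(-133404) + 265506/C = 459/(-133404) + 265506/142884 = 459*(-1/133404) + 265506*(1/142884) = -153/44468 + 44251/23814 = 982054963/529480476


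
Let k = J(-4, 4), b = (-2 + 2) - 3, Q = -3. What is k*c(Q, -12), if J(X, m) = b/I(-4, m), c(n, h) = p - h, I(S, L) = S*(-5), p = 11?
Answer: -69/20 ≈ -3.4500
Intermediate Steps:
I(S, L) = -5*S
b = -3 (b = 0 - 3 = -3)
c(n, h) = 11 - h
J(X, m) = -3/20 (J(X, m) = -3/((-5*(-4))) = -3/20)
k = -3/20 ≈ -0.15000
k*c(Q, -12) = -3*(11 - 1*(-12))/20 = -3*(11 + 12)/20 = -3/20*23 = -69/20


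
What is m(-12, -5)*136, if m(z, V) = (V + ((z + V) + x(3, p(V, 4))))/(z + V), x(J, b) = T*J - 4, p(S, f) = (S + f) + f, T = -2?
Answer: 256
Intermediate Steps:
p(S, f) = S + 2*f
x(J, b) = -4 - 2*J (x(J, b) = -2*J - 4 = -4 - 2*J)
m(z, V) = (-10 + z + 2*V)/(V + z) (m(z, V) = (V + ((z + V) + (-4 - 2*3)))/(z + V) = (V + ((V + z) + (-4 - 6)))/(V + z) = (V + ((V + z) - 10))/(V + z) = (V + (-10 + V + z))/(V + z) = (-10 + z + 2*V)/(V + z))
m(-12, -5)*136 = ((-10 - 12 + 2*(-5))/(-5 - 12))*136 = ((-10 - 12 - 10)/(-17))*136 = -1/17*(-32)*136 = (32/17)*136 = 256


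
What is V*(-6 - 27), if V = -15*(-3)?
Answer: -1485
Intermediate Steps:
V = 45
V*(-6 - 27) = 45*(-6 - 27) = 45*(-33) = -1485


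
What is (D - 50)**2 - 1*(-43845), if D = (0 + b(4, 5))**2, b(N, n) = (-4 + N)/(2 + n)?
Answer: 46345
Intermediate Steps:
b(N, n) = (-4 + N)/(2 + n)
D = 0 (D = (0 + (-4 + 4)/(2 + 5))**2 = (0 + 0/7)**2 = (0 + (1/7)*0)**2 = (0 + 0)**2 = 0**2 = 0)
(D - 50)**2 - 1*(-43845) = (0 - 50)**2 - 1*(-43845) = (-50)**2 + 43845 = 2500 + 43845 = 46345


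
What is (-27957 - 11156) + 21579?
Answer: -17534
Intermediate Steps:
(-27957 - 11156) + 21579 = -39113 + 21579 = -17534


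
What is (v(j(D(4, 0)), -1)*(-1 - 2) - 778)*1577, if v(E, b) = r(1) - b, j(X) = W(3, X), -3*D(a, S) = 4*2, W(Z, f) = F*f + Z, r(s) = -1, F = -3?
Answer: -1226906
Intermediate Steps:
W(Z, f) = Z - 3*f (W(Z, f) = -3*f + Z = Z - 3*f)
D(a, S) = -8/3 (D(a, S) = -4*2/3 = -⅓*8 = -8/3)
j(X) = 3 - 3*X
v(E, b) = -1 - b
(v(j(D(4, 0)), -1)*(-1 - 2) - 778)*1577 = ((-1 - 1*(-1))*(-1 - 2) - 778)*1577 = ((-1 + 1)*(-3) - 778)*1577 = (0*(-3) - 778)*1577 = (0 - 778)*1577 = -778*1577 = -1226906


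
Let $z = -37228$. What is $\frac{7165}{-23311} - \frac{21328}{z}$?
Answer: $\frac{57609597}{216955477} \approx 0.26554$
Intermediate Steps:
$\frac{7165}{-23311} - \frac{21328}{z} = \frac{7165}{-23311} - \frac{21328}{-37228} = 7165 \left(- \frac{1}{23311}\right) - - \frac{5332}{9307} = - \frac{7165}{23311} + \frac{5332}{9307} = \frac{57609597}{216955477}$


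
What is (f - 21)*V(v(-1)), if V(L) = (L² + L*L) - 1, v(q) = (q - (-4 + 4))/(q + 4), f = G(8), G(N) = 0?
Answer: 49/3 ≈ 16.333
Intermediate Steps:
f = 0
v(q) = q/(4 + q) (v(q) = (q - 1*0)/(4 + q) = (q + 0)/(4 + q) = q/(4 + q))
V(L) = -1 + 2*L² (V(L) = (L² + L²) - 1 = 2*L² - 1 = -1 + 2*L²)
(f - 21)*V(v(-1)) = (0 - 21)*(-1 + 2*(-1/(4 - 1))²) = -21*(-1 + 2*(-1/3)²) = -21*(-1 + 2*(-1*⅓)²) = -21*(-1 + 2*(-⅓)²) = -21*(-1 + 2*(⅑)) = -21*(-1 + 2/9) = -21*(-7/9) = 49/3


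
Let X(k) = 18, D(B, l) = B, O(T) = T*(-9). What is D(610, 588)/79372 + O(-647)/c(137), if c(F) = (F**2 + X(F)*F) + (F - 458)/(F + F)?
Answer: 65093603417/230895886334 ≈ 0.28192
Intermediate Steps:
O(T) = -9*T
c(F) = F**2 + 18*F + (-458 + F)/(2*F) (c(F) = (F**2 + 18*F) + (F - 458)/(F + F) = (F**2 + 18*F) + (-458 + F)/((2*F)) = (F**2 + 18*F) + (-458 + F)*(1/(2*F)) = (F**2 + 18*F) + (-458 + F)/(2*F) = F**2 + 18*F + (-458 + F)/(2*F))
D(610, 588)/79372 + O(-647)/c(137) = 610/79372 + (-9*(-647))/(1/2 + 137**2 - 229/137 + 18*137) = 610*(1/79372) + 5823/(1/2 + 18769 - 229*1/137 + 2466) = 305/39686 + 5823/(1/2 + 18769 - 229/137 + 2466) = 305/39686 + 5823/(5818069/274) = 305/39686 + 5823*(274/5818069) = 305/39686 + 1595502/5818069 = 65093603417/230895886334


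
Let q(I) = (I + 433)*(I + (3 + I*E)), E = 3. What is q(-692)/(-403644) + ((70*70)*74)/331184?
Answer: -810813745/1193575308 ≈ -0.67932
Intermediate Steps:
q(I) = (3 + 4*I)*(433 + I) (q(I) = (I + 433)*(I + (3 + I*3)) = (433 + I)*(I + (3 + 3*I)) = (433 + I)*(3 + 4*I) = (3 + 4*I)*(433 + I))
q(-692)/(-403644) + ((70*70)*74)/331184 = (1299 + 4*(-692)**2 + 1735*(-692))/(-403644) + ((70*70)*74)/331184 = (1299 + 4*478864 - 1200620)*(-1/403644) + (4900*74)*(1/331184) = (1299 + 1915456 - 1200620)*(-1/403644) + 362600*(1/331184) = 716135*(-1/403644) + 6475/5914 = -716135/403644 + 6475/5914 = -810813745/1193575308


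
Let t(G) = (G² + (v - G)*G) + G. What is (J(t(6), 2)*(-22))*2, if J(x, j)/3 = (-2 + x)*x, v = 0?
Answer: -3168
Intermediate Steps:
t(G) = G (t(G) = (G² + (0 - G)*G) + G = (G² + (-G)*G) + G = (G² - G²) + G = 0 + G = G)
J(x, j) = 3*x*(-2 + x) (J(x, j) = 3*((-2 + x)*x) = 3*(x*(-2 + x)) = 3*x*(-2 + x))
(J(t(6), 2)*(-22))*2 = ((3*6*(-2 + 6))*(-22))*2 = ((3*6*4)*(-22))*2 = (72*(-22))*2 = -1584*2 = -3168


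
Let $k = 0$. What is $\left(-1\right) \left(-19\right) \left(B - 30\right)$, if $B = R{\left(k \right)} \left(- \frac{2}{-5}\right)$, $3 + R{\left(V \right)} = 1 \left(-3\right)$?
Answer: $- \frac{3078}{5} \approx -615.6$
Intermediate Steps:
$R{\left(V \right)} = -6$ ($R{\left(V \right)} = -3 + 1 \left(-3\right) = -3 - 3 = -6$)
$B = - \frac{12}{5}$ ($B = - 6 \left(- \frac{2}{-5}\right) = - 6 \left(\left(-2\right) \left(- \frac{1}{5}\right)\right) = \left(-6\right) \frac{2}{5} = - \frac{12}{5} \approx -2.4$)
$\left(-1\right) \left(-19\right) \left(B - 30\right) = \left(-1\right) \left(-19\right) \left(- \frac{12}{5} - 30\right) = 19 \left(- \frac{162}{5}\right) = - \frac{3078}{5}$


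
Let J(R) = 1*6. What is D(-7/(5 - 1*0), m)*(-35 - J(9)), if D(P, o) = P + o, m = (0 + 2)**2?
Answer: -533/5 ≈ -106.60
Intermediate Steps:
J(R) = 6
m = 4 (m = 2**2 = 4)
D(-7/(5 - 1*0), m)*(-35 - J(9)) = (-7/(5 - 1*0) + 4)*(-35 - 1*6) = (-7/(5 + 0) + 4)*(-35 - 6) = (-7/5 + 4)*(-41) = (13/5)*(-41) = -533/5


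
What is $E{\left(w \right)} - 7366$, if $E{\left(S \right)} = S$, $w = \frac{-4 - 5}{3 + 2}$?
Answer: $- \frac{36839}{5} \approx -7367.8$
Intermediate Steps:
$w = - \frac{9}{5} \approx -1.8$
$E{\left(w \right)} - 7366 = - \frac{9}{5} - 7366 = - \frac{36839}{5}$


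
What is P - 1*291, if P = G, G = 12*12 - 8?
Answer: -155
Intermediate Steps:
G = 136 (G = 144 - 8 = 136)
P = 136
P - 1*291 = 136 - 1*291 = 136 - 291 = -155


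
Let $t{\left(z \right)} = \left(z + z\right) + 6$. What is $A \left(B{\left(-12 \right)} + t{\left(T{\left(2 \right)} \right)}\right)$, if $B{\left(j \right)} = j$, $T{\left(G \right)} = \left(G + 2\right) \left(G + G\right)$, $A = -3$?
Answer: $-78$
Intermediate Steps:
$T{\left(G \right)} = 2 G \left(2 + G\right)$ ($T{\left(G \right)} = \left(2 + G\right) 2 G = 2 G \left(2 + G\right)$)
$t{\left(z \right)} = 6 + 2 z$ ($t{\left(z \right)} = 2 z + 6 = 6 + 2 z$)
$A \left(B{\left(-12 \right)} + t{\left(T{\left(2 \right)} \right)}\right) = - 3 \left(-12 + \left(6 + 2 \cdot 2 \cdot 2 \left(2 + 2\right)\right)\right) = - 3 \left(-12 + \left(6 + 2 \cdot 2 \cdot 2 \cdot 4\right)\right) = - 3 \left(-12 + \left(6 + 2 \cdot 16\right)\right) = - 3 \left(-12 + \left(6 + 32\right)\right) = - 3 \left(-12 + 38\right) = \left(-3\right) 26 = -78$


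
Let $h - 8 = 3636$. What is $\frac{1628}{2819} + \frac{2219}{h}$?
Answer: $\frac{12187793}{10272436} \approx 1.1865$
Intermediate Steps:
$h = 3644$ ($h = 8 + 3636 = 3644$)
$\frac{1628}{2819} + \frac{2219}{h} = \frac{1628}{2819} + \frac{2219}{3644} = \frac{12187793}{10272436}$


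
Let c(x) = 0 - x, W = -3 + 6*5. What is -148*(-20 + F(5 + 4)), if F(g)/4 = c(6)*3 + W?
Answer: -2368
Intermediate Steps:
W = 27 (W = -3 + 30 = 27)
c(x) = -x
F(g) = 36 (F(g) = 4*(-1*6*3 + 27) = 4*(-6*3 + 27) = 4*(-18 + 27) = 4*9 = 36)
-148*(-20 + F(5 + 4)) = -148*(-20 + 36) = -148*16 = -2368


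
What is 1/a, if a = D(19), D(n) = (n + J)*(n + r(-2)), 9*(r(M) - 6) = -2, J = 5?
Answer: 3/1784 ≈ 0.0016816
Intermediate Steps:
r(M) = 52/9 (r(M) = 6 + (⅑)*(-2) = 6 - 2/9 = 52/9)
D(n) = (5 + n)*(52/9 + n) (D(n) = (n + 5)*(n + 52/9) = (5 + n)*(52/9 + n))
a = 1784/3 (a = 260/9 + 19² + (97/9)*19 = 260/9 + 361 + 1843/9 = 1784/3 ≈ 594.67)
1/a = 1/(1784/3) = 3/1784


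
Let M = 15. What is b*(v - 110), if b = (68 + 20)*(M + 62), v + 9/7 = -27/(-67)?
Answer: -50339872/67 ≈ -7.5134e+5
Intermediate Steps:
v = -414/469 (v = -9/7 - 27/(-67) = -9/7 - 27*(-1/67) = -9/7 + 27/67 = -414/469 ≈ -0.88273)
b = 6776 (b = (68 + 20)*(15 + 62) = 88*77 = 6776)
b*(v - 110) = 6776*(-414/469 - 110) = 6776*(-52004/469) = -50339872/67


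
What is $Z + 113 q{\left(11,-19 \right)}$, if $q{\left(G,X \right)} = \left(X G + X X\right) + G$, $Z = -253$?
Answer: $18166$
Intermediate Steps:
$q{\left(G,X \right)} = G + X^{2} + G X$ ($q{\left(G,X \right)} = \left(G X + X^{2}\right) + G = \left(X^{2} + G X\right) + G = G + X^{2} + G X$)
$Z + 113 q{\left(11,-19 \right)} = -253 + 113 \left(11 + \left(-19\right)^{2} + 11 \left(-19\right)\right) = -253 + 113 \left(11 + 361 - 209\right) = -253 + 113 \cdot 163 = -253 + 18419 = 18166$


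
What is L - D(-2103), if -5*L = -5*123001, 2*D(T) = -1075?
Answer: 247077/2 ≈ 1.2354e+5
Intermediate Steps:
D(T) = -1075/2 (D(T) = (1/2)*(-1075) = -1075/2)
L = 123001 (L = -(-1)*123001 = -1/5*(-615005) = 123001)
L - D(-2103) = 123001 - 1*(-1075/2) = 123001 + 1075/2 = 247077/2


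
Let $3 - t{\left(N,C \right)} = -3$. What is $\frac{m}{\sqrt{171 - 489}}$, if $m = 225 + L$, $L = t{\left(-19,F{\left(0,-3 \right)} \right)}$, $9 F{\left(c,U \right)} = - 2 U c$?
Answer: $- \frac{77 i \sqrt{318}}{106} \approx - 12.954 i$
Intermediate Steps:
$F{\left(c,U \right)} = - \frac{2 U c}{9}$ ($F{\left(c,U \right)} = \frac{- 2 U c}{9} = \frac{\left(-2\right) U c}{9} = - \frac{2 U c}{9}$)
$t{\left(N,C \right)} = 6$ ($t{\left(N,C \right)} = 3 - -3 = 3 + 3 = 6$)
$L = 6$
$m = 231$ ($m = 225 + 6 = 231$)
$\frac{m}{\sqrt{171 - 489}} = \frac{231}{\sqrt{171 - 489}} = \frac{231}{\sqrt{-318}} = \frac{231}{i \sqrt{318}} = 231 \left(- \frac{i \sqrt{318}}{318}\right) = - \frac{77 i \sqrt{318}}{106}$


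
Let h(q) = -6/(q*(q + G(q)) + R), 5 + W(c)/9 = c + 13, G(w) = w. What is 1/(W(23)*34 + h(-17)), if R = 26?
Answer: 302/2864769 ≈ 0.00010542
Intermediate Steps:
W(c) = 72 + 9*c (W(c) = -45 + 9*(c + 13) = -45 + 9*(13 + c) = -45 + (117 + 9*c) = 72 + 9*c)
h(q) = -6/(26 + 2*q**2) (h(q) = -6/(q*(q + q) + 26) = -6/(q*(2*q) + 26) = -6/(2*q**2 + 26) = -6/(26 + 2*q**2))
1/(W(23)*34 + h(-17)) = 1/((72 + 9*23)*34 - 3/(13 + (-17)**2)) = 1/((72 + 207)*34 - 3/(13 + 289)) = 1/(279*34 - 3/302) = 1/(9486 - 3*1/302) = 1/(9486 - 3/302) = 1/(2864769/302) = 302/2864769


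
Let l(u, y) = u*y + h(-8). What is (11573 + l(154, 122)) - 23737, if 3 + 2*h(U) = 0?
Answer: 13245/2 ≈ 6622.5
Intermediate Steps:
h(U) = -3/2 (h(U) = -3/2 + (1/2)*0 = -3/2 + 0 = -3/2)
l(u, y) = -3/2 + u*y (l(u, y) = u*y - 3/2 = -3/2 + u*y)
(11573 + l(154, 122)) - 23737 = (11573 + (-3/2 + 154*122)) - 23737 = (11573 + (-3/2 + 18788)) - 23737 = (11573 + 37573/2) - 23737 = 60719/2 - 23737 = 13245/2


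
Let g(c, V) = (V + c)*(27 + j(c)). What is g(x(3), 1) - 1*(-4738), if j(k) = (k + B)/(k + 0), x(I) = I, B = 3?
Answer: 4854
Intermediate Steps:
j(k) = (3 + k)/k (j(k) = (k + 3)/(k + 0) = (3 + k)/k)
g(c, V) = (27 + (3 + c)/c)*(V + c) (g(c, V) = (V + c)*(27 + (3 + c)/c) = (27 + (3 + c)/c)*(V + c))
g(x(3), 1) - 1*(-4738) = (3 + 28*1 + 28*3 + 3*1/3) - 1*(-4738) = (3 + 28 + 84 + 3*1*(1/3)) + 4738 = (3 + 28 + 84 + 1) + 4738 = 116 + 4738 = 4854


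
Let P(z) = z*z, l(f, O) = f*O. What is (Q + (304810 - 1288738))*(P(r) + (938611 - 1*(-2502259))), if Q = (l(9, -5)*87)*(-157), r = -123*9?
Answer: -1723145616087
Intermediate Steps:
r = -1107
l(f, O) = O*f
P(z) = z²
Q = 614655 (Q = (-5*9*87)*(-157) = -45*87*(-157) = -3915*(-157) = 614655)
(Q + (304810 - 1288738))*(P(r) + (938611 - 1*(-2502259))) = (614655 + (304810 - 1288738))*((-1107)² + (938611 - 1*(-2502259))) = (614655 - 983928)*(1225449 + (938611 + 2502259)) = -369273*(1225449 + 3440870) = -369273*4666319 = -1723145616087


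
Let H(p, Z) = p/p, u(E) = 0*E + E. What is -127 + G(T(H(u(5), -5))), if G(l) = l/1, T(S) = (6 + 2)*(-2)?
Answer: -143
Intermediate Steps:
u(E) = E (u(E) = 0 + E = E)
H(p, Z) = 1
T(S) = -16 (T(S) = 8*(-2) = -16)
G(l) = l (G(l) = l*1 = l)
-127 + G(T(H(u(5), -5))) = -127 - 16 = -143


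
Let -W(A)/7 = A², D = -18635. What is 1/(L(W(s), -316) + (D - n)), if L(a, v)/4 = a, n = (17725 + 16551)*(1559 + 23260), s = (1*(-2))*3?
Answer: -1/850715687 ≈ -1.1755e-9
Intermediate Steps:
s = -6 (s = -2*3 = -6)
W(A) = -7*A²
n = 850696044 (n = 34276*24819 = 850696044)
L(a, v) = 4*a
1/(L(W(s), -316) + (D - n)) = 1/(4*(-7*(-6)²) + (-18635 - 1*850696044)) = 1/(4*(-7*36) + (-18635 - 850696044)) = 1/(4*(-252) - 850714679) = 1/(-1008 - 850714679) = 1/(-850715687) = -1/850715687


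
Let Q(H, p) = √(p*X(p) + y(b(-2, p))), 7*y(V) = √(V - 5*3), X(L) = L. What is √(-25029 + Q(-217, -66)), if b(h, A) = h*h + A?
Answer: √(-1226421 + 7*√7*√(30492 + I*√77))/7 ≈ 3.0053e-5 + 158.0*I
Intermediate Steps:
b(h, A) = A + h² (b(h, A) = h² + A = A + h²)
y(V) = √(-15 + V)/7 (y(V) = √(V - 5*3)/7 = √(V - 15)/7 = √(-15 + V)/7)
Q(H, p) = √(p² + √(-11 + p)/7) (Q(H, p) = √(p*p + √(-15 + (p + (-2)²))/7) = √(p² + √(-15 + (p + 4))/7) = √(p² + √(-15 + (4 + p))/7) = √(p² + √(-11 + p)/7))
√(-25029 + Q(-217, -66)) = √(-25029 + √(7*√(-11 - 66) + 49*(-66)²)/7) = √(-25029 + √(7*√(-77) + 49*4356)/7) = √(-25029 + √(7*(I*√77) + 213444)/7) = √(-25029 + √(7*I*√77 + 213444)/7) = √(-25029 + √(213444 + 7*I*√77)/7)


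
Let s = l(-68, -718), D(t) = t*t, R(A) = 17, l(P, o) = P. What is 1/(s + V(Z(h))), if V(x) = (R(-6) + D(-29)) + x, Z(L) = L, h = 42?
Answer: 1/832 ≈ 0.0012019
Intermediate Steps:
D(t) = t**2
V(x) = 858 + x (V(x) = (17 + (-29)**2) + x = (17 + 841) + x = 858 + x)
s = -68
1/(s + V(Z(h))) = 1/(-68 + (858 + 42)) = 1/(-68 + 900) = 1/832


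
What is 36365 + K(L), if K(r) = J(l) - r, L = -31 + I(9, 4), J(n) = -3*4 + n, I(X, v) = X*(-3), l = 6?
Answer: 36417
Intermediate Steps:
I(X, v) = -3*X
J(n) = -12 + n
L = -58 (L = -31 - 3*9 = -31 - 27 = -58)
K(r) = -6 - r (K(r) = (-12 + 6) - r = -6 - r)
36365 + K(L) = 36365 + (-6 - 1*(-58)) = 36365 + (-6 + 58) = 36365 + 52 = 36417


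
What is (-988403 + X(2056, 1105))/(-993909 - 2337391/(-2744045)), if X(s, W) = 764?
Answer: 2710125859755/2727328684514 ≈ 0.99369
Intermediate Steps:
(-988403 + X(2056, 1105))/(-993909 - 2337391/(-2744045)) = (-988403 + 764)/(-993909 - 2337391/(-2744045)) = -987639/(-993909 - 2337391*(-1/2744045)) = -987639/(-993909 + 2337391/2744045) = -987639/(-2727328684514/2744045) = -987639*(-2744045/2727328684514) = 2710125859755/2727328684514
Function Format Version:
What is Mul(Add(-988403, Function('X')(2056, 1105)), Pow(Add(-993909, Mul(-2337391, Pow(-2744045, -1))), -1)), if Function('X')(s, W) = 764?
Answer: Rational(2710125859755, 2727328684514) ≈ 0.99369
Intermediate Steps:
Mul(Add(-988403, Function('X')(2056, 1105)), Pow(Add(-993909, Mul(-2337391, Pow(-2744045, -1))), -1)) = Mul(Add(-988403, 764), Pow(Add(-993909, Mul(-2337391, Pow(-2744045, -1))), -1)) = Mul(-987639, Pow(Add(-993909, Mul(-2337391, Rational(-1, 2744045))), -1)) = Mul(-987639, Pow(Add(-993909, Rational(2337391, 2744045)), -1)) = Mul(-987639, Pow(Rational(-2727328684514, 2744045), -1)) = Mul(-987639, Rational(-2744045, 2727328684514)) = Rational(2710125859755, 2727328684514)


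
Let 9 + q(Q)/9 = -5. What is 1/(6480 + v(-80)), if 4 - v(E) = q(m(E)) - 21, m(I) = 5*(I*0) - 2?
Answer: 1/6631 ≈ 0.00015081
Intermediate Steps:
m(I) = -2 (m(I) = 5*0 - 2 = 0 - 2 = -2)
q(Q) = -126 (q(Q) = -81 + 9*(-5) = -81 - 45 = -126)
v(E) = 151 (v(E) = 4 - (-126 - 21) = 4 - 1*(-147) = 4 + 147 = 151)
1/(6480 + v(-80)) = 1/(6480 + 151) = 1/6631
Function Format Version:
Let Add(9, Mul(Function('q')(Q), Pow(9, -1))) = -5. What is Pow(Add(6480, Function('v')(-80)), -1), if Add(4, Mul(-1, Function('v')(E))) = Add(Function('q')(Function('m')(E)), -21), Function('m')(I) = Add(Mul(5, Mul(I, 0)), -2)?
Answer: Rational(1, 6631) ≈ 0.00015081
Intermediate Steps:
Function('m')(I) = -2 (Function('m')(I) = Add(Mul(5, 0), -2) = Add(0, -2) = -2)
Function('q')(Q) = -126 (Function('q')(Q) = Add(-81, Mul(9, -5)) = Add(-81, -45) = -126)
Function('v')(E) = 151 (Function('v')(E) = Add(4, Mul(-1, Add(-126, -21))) = Add(4, Mul(-1, -147)) = Add(4, 147) = 151)
Pow(Add(6480, Function('v')(-80)), -1) = Pow(Add(6480, 151), -1) = Pow(6631, -1) = Rational(1, 6631)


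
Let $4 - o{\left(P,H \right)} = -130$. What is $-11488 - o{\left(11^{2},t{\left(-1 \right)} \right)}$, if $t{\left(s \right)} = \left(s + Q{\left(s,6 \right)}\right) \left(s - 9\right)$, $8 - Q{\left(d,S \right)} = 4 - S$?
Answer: $-11622$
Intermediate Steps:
$Q{\left(d,S \right)} = 4 + S$ ($Q{\left(d,S \right)} = 8 - \left(4 - S\right) = 8 + \left(-4 + S\right) = 4 + S$)
$t{\left(s \right)} = \left(-9 + s\right) \left(10 + s\right)$ ($t{\left(s \right)} = \left(s + \left(4 + 6\right)\right) \left(s - 9\right) = \left(s + 10\right) \left(-9 + s\right) = \left(10 + s\right) \left(-9 + s\right) = \left(-9 + s\right) \left(10 + s\right)$)
$o{\left(P,H \right)} = 134$ ($o{\left(P,H \right)} = 4 - -130 = 4 + 130 = 134$)
$-11488 - o{\left(11^{2},t{\left(-1 \right)} \right)} = -11488 - 134 = -11622$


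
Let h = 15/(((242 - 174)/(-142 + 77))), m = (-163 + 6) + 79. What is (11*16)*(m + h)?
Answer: -276276/17 ≈ -16252.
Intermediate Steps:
m = -78 (m = -157 + 79 = -78)
h = -975/68 (h = 15/((68/(-65))) = 15/((68*(-1/65))) = 15/(-68/65) = 15*(-65/68) = -975/68 ≈ -14.338)
(11*16)*(m + h) = (11*16)*(-78 - 975/68) = 176*(-6279/68) = -276276/17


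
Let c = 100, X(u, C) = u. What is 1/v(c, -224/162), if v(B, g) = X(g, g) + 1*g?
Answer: -81/224 ≈ -0.36161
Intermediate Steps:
v(B, g) = 2*g (v(B, g) = g + 1*g = g + g = 2*g)
1/v(c, -224/162) = 1/(2*(-224/162)) = 1/(2*(-224*1/162)) = 1/(2*(-112/81)) = 1/(-224/81) = -81/224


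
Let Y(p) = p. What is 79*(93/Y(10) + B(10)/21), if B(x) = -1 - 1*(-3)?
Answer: 155867/210 ≈ 742.22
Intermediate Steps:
B(x) = 2 (B(x) = -1 + 3 = 2)
79*(93/Y(10) + B(10)/21) = 79*(93/10 + 2/21) = 79*(1973/210) = 155867/210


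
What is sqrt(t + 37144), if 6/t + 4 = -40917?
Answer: sqrt(62198676738178)/40921 ≈ 192.73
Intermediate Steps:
t = -6/40921 (t = 6/(-4 - 40917) = 6/(-40921) = 6*(-1/40921) = -6/40921 ≈ -0.00014662)
sqrt(t + 37144) = sqrt(-6/40921 + 37144) = sqrt(1519969618/40921) = sqrt(62198676738178)/40921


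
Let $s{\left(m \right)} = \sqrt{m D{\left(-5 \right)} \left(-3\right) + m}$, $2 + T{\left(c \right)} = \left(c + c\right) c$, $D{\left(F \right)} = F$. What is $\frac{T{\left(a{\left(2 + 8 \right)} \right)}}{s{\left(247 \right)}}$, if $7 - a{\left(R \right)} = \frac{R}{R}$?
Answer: $\frac{35 \sqrt{247}}{494} \approx 1.1135$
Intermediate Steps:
$a{\left(R \right)} = 6$ ($a{\left(R \right)} = 7 - \frac{R}{R} = 7 - 1 = 6$)
$T{\left(c \right)} = -2 + 2 c^{2}$ ($T{\left(c \right)} = -2 + \left(c + c\right) c = -2 + 2 c c = -2 + 2 c^{2}$)
$s{\left(m \right)} = 4 \sqrt{m}$ ($s{\left(m \right)} = \sqrt{m \left(-5\right) \left(-3\right) + m} = \sqrt{- 5 m \left(-3\right) + m} = \sqrt{15 m + m} = \sqrt{16 m} = 4 \sqrt{m}$)
$\frac{T{\left(a{\left(2 + 8 \right)} \right)}}{s{\left(247 \right)}} = \frac{-2 + 2 \cdot 6^{2}}{4 \sqrt{247}} = \left(-2 + 2 \cdot 36\right) \frac{\sqrt{247}}{988} = \left(-2 + 72\right) \frac{\sqrt{247}}{988} = 70 \frac{\sqrt{247}}{988} = \frac{35 \sqrt{247}}{494}$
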